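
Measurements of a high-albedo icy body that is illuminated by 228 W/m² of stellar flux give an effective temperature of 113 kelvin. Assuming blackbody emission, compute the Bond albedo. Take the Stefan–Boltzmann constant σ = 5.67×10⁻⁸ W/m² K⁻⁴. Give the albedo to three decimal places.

Energy balance: S(1−α)/4 = σT⁴, so 1−α = 4σT⁴/S.
σT⁴ = 9.245 W/m², so 4σT⁴ = 36.98 W/m².
1−α = 36.98/228.0 = 0.1622, so α = 0.8378.

0.838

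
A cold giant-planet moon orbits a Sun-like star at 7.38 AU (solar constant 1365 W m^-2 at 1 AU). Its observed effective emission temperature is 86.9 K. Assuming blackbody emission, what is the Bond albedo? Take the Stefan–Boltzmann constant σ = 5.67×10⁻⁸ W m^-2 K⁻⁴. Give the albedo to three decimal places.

Irradiance scales as 1/d², so S = 1365 W m^-2 × (1/7.38)² = 25.06 W m^-2.
Energy balance: S(1−α)/4 = σT⁴, so 1−α = 4σT⁴/S.
4σT⁴ = 4·5.67×10⁻⁸·(86.9)⁴ = 12.93 W m^-2.
1−α = 12.93/25.06 = 0.5161, so α = 0.4839.

0.484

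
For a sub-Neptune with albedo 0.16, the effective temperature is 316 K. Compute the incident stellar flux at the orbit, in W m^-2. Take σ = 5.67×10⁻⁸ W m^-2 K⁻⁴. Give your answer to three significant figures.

2690 W m^-2

From S(1−α)/4 = σT⁴: S = 4σT⁴/(1−α).
The emitted flux is σT⁴ = 565.4 W m^-2.
S = 4·565.4/0.84 = 2692 W m^-2.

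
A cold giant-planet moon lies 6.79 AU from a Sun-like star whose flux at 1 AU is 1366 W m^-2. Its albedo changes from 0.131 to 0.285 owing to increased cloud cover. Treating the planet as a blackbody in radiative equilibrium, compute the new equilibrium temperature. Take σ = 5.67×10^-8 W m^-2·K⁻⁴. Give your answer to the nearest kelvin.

Irradiance scales as 1/d², so S = 1366 W m^-2 × (1/6.79)² = 29.63 W m^-2.
New equilibrium: T₂ = [(1−0.285)·29.63/(4σ)]^(1/4) = 98.31 K.

98 K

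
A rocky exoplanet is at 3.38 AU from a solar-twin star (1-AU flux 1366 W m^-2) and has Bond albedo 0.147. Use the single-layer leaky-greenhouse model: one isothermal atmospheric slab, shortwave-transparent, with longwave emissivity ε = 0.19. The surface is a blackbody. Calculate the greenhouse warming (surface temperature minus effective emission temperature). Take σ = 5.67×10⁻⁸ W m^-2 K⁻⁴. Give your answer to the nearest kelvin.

Irradiance scales as 1/d², so S = 1366 W m^-2 × (1/3.38)² = 119.6 W m^-2.
At the top of the atmosphere, σT_e⁴ = S(1−α)/4 = 25.50 W m^-2, giving T_e = 145.6 K.
The surface balance (absorbed SW + ε·downward IR = σT_s⁴) with T_a⁴ = T_s⁴/2 reduces to T_s = T_e·[2/(2−ε)]^¼ = 149.3 K.
T_s − T_e = 149.3 − 145.6 = 3.680 K.

4 kelvin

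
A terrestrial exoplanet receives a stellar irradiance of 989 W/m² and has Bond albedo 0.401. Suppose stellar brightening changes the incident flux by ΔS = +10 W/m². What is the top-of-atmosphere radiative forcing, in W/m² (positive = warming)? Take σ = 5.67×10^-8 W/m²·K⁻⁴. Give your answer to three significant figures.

TOA radiative forcing: ΔF = (1−α)ΔS/4 = 0.599·(+10)/4 = 1.498 W/m².

1.50 W/m²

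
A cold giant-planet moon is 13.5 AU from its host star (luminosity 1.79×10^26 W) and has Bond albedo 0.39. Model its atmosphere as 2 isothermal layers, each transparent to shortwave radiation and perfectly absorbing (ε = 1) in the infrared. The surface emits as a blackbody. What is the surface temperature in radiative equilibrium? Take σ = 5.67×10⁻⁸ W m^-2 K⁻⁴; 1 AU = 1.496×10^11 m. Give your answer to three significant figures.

d = 13.5 × 1.496×10^11 m = 2.020×10^12 m.
Flux at the orbit: S = L/(4πd²) = 1.79×10^26/(4π·(2.02×10^12)²) = 3.492 W m^-2.
Top-of-atmosphere balance: σT_e⁴ = S(1−α)/4 = 0.5326 W m^-2 → T_e = 55.36 K.
With N = 2 opaque layers, T_s = (N+1)^(1/4)·T_e = 3^(1/4)·55.36 = 72.86 K.

72.9 kelvin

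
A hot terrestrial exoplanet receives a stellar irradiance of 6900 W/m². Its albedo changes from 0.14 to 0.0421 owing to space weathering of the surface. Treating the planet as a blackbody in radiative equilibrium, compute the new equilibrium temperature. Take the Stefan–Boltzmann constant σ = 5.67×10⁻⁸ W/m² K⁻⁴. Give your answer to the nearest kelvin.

413 K

New equilibrium: T₂ = [(1−0.0421)·6900/(4σ)]^(1/4) = 413.2 K.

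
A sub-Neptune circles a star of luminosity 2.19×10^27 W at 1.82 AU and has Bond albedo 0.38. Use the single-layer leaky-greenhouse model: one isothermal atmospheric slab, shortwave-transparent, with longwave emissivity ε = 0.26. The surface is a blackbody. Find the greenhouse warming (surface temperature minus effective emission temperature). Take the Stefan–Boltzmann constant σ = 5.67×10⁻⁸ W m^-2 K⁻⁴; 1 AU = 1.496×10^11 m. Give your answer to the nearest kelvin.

Orbital distance: d = 1.82 AU = 2.723×10^11 m.
Flux at the orbit: S = L/(4πd²) = 2.19×10^27/(4π·(2.72×10^11)²) = 2351 W m^-2.
Effective emission temperature (TOA balance): σT_e⁴ = S(1−α)/4 = 364.4 W m^-2 → T_e = 283.1 K.
For a single slab of emissivity ε, T_s⁴ = 2T_e⁴/(2−ε); thus T_s = 283.1·(1.149)^(1/4) = 293.2 K.
The atmosphere warms the surface by 10.03 K.

10 kelvin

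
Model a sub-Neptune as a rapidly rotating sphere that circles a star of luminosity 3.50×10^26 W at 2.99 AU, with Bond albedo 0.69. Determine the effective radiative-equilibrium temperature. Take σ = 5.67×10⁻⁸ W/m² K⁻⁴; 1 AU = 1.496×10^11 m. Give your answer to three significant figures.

Orbital distance: d = 2.99 AU = 4.473×10^11 m.
Flux at the orbit: S = L/(4πd²) = 3.50×10^26/(4π·(4.47×10^11)²) = 139.2 W/m².
Absorbed flux (global mean): S(1−α)/4 = 139.2·0.31/4 = 10.79 W/m².
Set σT⁴ = 10.79 → T = (10.79/σ)^(1/4) = 117.4 K.

117 K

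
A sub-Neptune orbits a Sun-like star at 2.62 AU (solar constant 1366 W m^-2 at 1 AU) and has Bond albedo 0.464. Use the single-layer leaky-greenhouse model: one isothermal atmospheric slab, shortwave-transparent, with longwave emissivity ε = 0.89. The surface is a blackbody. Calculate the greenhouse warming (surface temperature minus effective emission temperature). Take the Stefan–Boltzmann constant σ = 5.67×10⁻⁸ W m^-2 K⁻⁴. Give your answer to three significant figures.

By the inverse-square law, S = 1366/2.62² = 199.0 W m^-2.
At the top of the atmosphere, σT_e⁴ = S(1−α)/4 = 26.67 W m^-2, giving T_e = 147.3 K.
The surface balance (absorbed SW + ε·downward IR = σT_s⁴) with T_a⁴ = T_s⁴/2 reduces to T_s = T_e·[2/(2−ε)]^¼ = 170.6 K.
T_s − T_e = 170.6 − 147.3 = 23.35 K.

23.4 kelvin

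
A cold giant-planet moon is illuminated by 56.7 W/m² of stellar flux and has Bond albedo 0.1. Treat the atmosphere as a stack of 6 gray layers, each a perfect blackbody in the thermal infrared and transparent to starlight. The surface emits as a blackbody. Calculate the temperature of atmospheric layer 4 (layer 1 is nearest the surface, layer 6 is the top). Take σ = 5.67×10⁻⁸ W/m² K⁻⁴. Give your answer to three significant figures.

161 K

The effective emission temperature is T_e = [S(1−α)/(4σ)]^¼ = 122.5 K.
In the N-layer model, layer k (counted from the surface) has T_k = (N+1−k)^(1/4)·T_e.
With k = 4: T_4 = (6+1−4)^¼·122.5 K = 161.2 K.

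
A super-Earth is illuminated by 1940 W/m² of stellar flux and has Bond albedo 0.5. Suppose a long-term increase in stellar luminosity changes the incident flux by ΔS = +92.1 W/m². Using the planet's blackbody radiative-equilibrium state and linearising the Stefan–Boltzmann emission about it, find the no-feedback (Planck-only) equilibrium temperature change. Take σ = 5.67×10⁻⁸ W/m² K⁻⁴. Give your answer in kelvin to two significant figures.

Reference equilibrium: T_e = [S(1−α)/(4σ)]^(1/4) = 255.7 K.
Only a fraction (1−α) is absorbed and it's spread over 4πR², so ΔF = (1−α)ΔS/4 = 11.51 W/m².
Planck response: λ_P = 4σT_e³ = 4·5.67×10⁻⁸·(255.7)³ = 3.793 W/m²/K.
So ΔT₀ = 11.51/3.793 = 3.04 K.

3.0 K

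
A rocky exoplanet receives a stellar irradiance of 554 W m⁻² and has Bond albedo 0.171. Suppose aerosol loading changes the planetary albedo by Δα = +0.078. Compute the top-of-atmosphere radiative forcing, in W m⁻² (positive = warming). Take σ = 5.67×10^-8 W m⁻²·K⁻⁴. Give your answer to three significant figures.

TOA radiative forcing: ΔF = −S·Δα/4 = −554.0·(+0.078)/4 = -10.80 W m⁻².

-10.8 W m⁻²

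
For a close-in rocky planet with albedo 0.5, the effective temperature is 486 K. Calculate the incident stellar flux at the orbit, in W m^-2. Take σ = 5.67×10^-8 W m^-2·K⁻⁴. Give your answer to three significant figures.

Invert the energy balance for S: S = 4σT⁴/(1−α).
The emitted flux is σT⁴ = 3163 W m^-2.
S = 4·3163/0.5 = 25310 W m^-2.

25300 W m^-2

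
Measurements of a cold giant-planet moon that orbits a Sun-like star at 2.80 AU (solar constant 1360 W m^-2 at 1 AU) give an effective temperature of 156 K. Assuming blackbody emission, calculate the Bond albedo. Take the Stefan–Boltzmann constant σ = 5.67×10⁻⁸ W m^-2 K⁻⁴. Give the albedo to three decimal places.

By the inverse-square law, S = 1360/2.80² = 173.5 W m^-2.
From σT⁴ = S(1−α)/4 we invert for α: 1−α = 4σT⁴/S.
σT⁴ = 33.58 W m^-2, so 4σT⁴ = 134.3 W m^-2.
1−α = 134.3/173.5 = 0.7743, so α = 0.2257.

0.226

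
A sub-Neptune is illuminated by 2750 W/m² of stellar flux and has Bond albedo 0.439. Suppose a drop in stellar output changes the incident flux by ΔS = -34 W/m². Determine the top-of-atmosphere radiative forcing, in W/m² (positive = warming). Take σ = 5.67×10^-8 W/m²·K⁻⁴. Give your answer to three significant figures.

-4.77 W/m²

Only a fraction (1−α) is absorbed and it's spread over 4πR², so ΔF = (1−α)ΔS/4 = -4.768 W/m².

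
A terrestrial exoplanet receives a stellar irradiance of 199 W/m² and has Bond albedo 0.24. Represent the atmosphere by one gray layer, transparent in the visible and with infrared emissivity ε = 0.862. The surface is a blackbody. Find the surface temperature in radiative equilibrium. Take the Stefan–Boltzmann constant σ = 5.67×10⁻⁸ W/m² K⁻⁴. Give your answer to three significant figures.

185 kelvin

Effective emission temperature (TOA balance): σT_e⁴ = S(1−α)/4 = 37.81 W/m² → T_e = 160.7 K.
Surface balance with a leaky layer gives σT_s⁴ = σT_e⁴·2/(2−ε), so T_s = T_e·[2/(2−0.862)]^(1/4) = 185.0 K.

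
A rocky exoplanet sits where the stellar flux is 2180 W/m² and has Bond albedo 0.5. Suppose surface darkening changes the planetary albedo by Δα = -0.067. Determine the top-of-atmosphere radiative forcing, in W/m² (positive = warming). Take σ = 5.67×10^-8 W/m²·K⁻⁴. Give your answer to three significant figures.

The change in absorbed flux is Δ[S(1−α)/4] = −SΔα/4 = 36.52 W/m².

36.5 W/m²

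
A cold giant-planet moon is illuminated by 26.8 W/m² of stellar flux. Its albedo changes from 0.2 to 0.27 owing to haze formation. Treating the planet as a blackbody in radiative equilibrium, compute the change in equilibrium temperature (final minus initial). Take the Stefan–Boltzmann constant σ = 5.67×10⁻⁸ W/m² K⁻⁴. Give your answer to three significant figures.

With α = 0.2, T₁ = 98.60 K.
After:  T₂ = [26.80·0.73/(4σ)]^(1/4) = 96.37 K.
ΔT = T₂ − T₁ = -2.232 K.

-2.23 K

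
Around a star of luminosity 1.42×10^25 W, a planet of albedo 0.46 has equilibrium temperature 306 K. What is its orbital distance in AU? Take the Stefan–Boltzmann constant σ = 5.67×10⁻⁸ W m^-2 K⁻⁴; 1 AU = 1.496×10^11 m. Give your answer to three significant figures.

0.117 AU

Required flux: S = 4σT⁴/(1−α) = 3682 W m^-2.
Then d = [L/(4πS)]^(1/2) = 1.752×10^10 m, i.e. 0.1171 AU.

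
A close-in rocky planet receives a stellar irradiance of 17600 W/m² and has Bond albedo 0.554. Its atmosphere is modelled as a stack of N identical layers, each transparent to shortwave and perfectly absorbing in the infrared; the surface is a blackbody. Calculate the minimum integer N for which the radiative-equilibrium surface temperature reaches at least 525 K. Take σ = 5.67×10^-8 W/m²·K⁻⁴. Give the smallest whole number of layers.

2

Top-of-atmosphere balance: σT_e⁴ = S(1−α)/4 = 1962 W/m² → T_e = 431.3 K.
Need (N+1)T_e⁴ ≥ T_s⁴, i.e. N+1 ≥ (525/431.3)⁴ = 2.195.
So N ≥ 1.195; the smallest integer is N = 2.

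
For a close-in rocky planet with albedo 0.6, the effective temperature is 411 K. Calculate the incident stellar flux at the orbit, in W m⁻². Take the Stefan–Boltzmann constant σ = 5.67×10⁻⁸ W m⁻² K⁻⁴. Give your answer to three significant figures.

16200 W m⁻²

From S(1−α)/4 = σT⁴: S = 4σT⁴/(1−α).
The emitted flux is σT⁴ = 1618 W m⁻².
So S = 4×1618/(1−0.6) = 16180 W m⁻².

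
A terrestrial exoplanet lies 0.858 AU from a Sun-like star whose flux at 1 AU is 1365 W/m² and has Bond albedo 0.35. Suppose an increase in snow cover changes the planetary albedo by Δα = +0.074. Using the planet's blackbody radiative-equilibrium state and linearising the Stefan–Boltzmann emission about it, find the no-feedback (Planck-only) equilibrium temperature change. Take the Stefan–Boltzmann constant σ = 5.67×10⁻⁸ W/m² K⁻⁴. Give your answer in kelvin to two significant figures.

By the inverse-square law, S = 1365/0.858² = 1854 W/m².
Reference equilibrium: T_e = [S(1−α)/(4σ)]^(1/4) = 270.0 K.
The change in absorbed flux is Δ[S(1−α)/4] = −SΔα/4 = -34.30 W/m².
The Planck feedback parameter is 4σT_e³ = 4.464 W/m²/K.
Hence the no-feedback warming is ΔF/(4σT_e³) = -7.68 K.

-7.7 kelvin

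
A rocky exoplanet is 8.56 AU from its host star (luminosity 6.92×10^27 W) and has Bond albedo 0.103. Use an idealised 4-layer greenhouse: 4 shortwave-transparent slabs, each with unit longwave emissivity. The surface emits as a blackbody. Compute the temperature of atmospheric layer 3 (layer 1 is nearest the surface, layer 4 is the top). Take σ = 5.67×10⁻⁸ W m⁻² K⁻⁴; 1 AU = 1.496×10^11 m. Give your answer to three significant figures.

Orbital distance: d = 8.56 AU = 1.281×10^12 m.
S = L/(4πd²) = 335.8 W m⁻².
OLR = S(1−α)/4 = 75.30 W m⁻²; the top layer radiates at T_e = 190.9 K.
In the N-layer model, layer k (counted from the surface) has T_k = (N+1−k)^(1/4)·T_e.
T_3 = (2)^(1/4)·190.9 = 227.0 K.

227 kelvin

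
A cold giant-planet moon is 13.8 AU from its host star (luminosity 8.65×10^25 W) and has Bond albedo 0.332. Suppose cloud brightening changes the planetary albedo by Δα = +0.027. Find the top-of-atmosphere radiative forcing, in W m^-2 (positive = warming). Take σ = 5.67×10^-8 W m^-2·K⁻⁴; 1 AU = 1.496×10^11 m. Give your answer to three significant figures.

Orbital distance: d = 13.8 AU = 2.064×10^12 m.
Spreading L over a sphere of radius d: S = 8.65×10^25/(4π·2.06×10^12²) = 1.615 W m^-2.
TOA radiative forcing: ΔF = −S·Δα/4 = −1.615·(+0.027)/4 = -0.01090 W m^-2.

-0.0109 W m^-2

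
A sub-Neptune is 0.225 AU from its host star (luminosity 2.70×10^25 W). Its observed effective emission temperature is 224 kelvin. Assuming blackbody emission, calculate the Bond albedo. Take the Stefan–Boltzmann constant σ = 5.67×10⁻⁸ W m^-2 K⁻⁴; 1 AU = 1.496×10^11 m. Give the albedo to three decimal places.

0.699

Orbital distance: d = 0.225 AU = 3.366×10^10 m.
Flux at the orbit: S = L/(4πd²) = 2.70×10^25/(4π·(3.37×10^10)²) = 1896 W m^-2.
From σT⁴ = S(1−α)/4 we invert for α: 1−α = 4σT⁴/S.
4σT⁴ = 4·5.67×10⁻⁸·(224)⁴ = 571.0 W m^-2.
Hence α = 1 − 571.0/1896 = 0.6989.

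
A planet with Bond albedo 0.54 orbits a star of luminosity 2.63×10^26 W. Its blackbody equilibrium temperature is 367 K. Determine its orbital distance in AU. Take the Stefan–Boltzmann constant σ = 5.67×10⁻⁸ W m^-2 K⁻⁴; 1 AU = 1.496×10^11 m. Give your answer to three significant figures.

0.323 AU

Energy balance gives S = 4σT⁴/(1−α) = 8944 W m^-2.
Then d = [L/(4πS)]^(1/2) = 4.837×10^10 m, i.e. 0.3233 AU.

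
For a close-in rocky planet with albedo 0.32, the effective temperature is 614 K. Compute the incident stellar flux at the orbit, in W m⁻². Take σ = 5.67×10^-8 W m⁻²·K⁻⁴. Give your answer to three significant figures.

47400 W m⁻²

From S(1−α)/4 = σT⁴: S = 4σT⁴/(1−α).
The emitted flux is σT⁴ = 8059 W m⁻².
So S = 4×8059/(1−0.32) = 47400 W m⁻².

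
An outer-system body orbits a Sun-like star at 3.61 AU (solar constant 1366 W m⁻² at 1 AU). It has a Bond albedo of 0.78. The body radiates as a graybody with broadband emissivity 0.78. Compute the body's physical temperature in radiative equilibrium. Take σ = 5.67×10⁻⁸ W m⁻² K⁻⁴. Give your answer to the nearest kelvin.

107 K

Flux at the orbit: S = 1366/(3.61)² = 104.8 W m⁻².
Averaging over the sphere, the absorbed flux is S(1−α)/4 = 5.765 W m⁻².
Radiative balance εσT⁴ = 5.765 gives T = [5.765/(0.78·σ)]^(1/4) = 106.9 K.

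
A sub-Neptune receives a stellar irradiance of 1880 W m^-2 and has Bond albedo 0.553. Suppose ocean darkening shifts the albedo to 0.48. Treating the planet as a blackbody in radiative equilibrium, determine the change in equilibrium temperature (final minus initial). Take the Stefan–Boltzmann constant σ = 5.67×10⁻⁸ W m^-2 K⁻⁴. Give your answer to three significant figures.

9.51 K

Before: T₁ = [1880·0.447/(4σ)]^(1/4) = 246.7 K.
After:  T₂ = [1880·0.52/(4σ)]^(1/4) = 256.2 K.
ΔT = T₂ − T₁ = 9.509 K.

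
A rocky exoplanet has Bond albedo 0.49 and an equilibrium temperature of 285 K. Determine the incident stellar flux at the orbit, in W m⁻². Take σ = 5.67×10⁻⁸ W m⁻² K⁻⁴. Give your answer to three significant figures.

2930 W m⁻²

Invert the energy balance for S: S = 4σT⁴/(1−α).
σT⁴ = 5.67×10⁻⁸·(285)⁴ = 374.1 W m⁻².
So S = 4×374.1/(1−0.49) = 2934 W m⁻².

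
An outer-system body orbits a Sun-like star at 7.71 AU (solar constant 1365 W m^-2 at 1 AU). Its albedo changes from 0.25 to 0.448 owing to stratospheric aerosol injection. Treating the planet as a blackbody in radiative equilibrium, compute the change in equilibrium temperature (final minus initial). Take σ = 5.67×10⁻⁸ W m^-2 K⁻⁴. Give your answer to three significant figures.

-6.89 K

Irradiance scales as 1/d², so S = 1365 W m^-2 × (1/7.71)² = 22.96 W m^-2.
Before: T₁ = [22.96·0.75/(4σ)]^(1/4) = 93.35 K.
After:  T₂ = [22.96·0.552/(4σ)]^(1/4) = 86.46 K.
Change: 86.46 − 93.35 = -6.886 K.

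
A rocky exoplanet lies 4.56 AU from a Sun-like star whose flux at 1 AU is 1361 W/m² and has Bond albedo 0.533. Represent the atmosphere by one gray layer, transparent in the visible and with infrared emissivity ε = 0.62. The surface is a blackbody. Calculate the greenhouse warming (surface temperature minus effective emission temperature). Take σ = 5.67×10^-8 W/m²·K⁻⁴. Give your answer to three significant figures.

10.5 kelvin

Flux at the orbit: S = 1361/(4.56)² = 65.45 W/m².
Effective emission temperature (TOA balance): σT_e⁴ = S(1−α)/4 = 7.642 W/m² → T_e = 107.7 K.
Surface balance with a leaky layer gives σT_s⁴ = σT_e⁴·2/(2−ε), so T_s = T_e·[2/(2−0.62)]^(1/4) = 118.2 K.
Greenhouse warming: T_s − T_e = 10.47 K.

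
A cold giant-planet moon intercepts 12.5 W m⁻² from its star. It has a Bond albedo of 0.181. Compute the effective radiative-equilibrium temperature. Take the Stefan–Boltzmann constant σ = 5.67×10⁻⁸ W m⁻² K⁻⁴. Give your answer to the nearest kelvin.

Averaging over the sphere, the absorbed flux is S(1−α)/4 = 2.559 W m⁻².
In equilibrium σT⁴ equals this, so T = 81.97 K.

82 kelvin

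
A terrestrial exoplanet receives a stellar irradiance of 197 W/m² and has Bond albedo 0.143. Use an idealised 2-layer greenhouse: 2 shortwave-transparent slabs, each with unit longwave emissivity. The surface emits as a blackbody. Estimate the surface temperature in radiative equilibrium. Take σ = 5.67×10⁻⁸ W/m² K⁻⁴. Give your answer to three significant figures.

Top-of-atmosphere balance: σT_e⁴ = S(1−α)/4 = 42.21 W/m² → T_e = 165.2 K.
For an N-layer opaque stack, T_s⁴ = (N+1)T_e⁴, hence T_s = (3)^(1/4)×165.2 K = 217.4 K.

217 K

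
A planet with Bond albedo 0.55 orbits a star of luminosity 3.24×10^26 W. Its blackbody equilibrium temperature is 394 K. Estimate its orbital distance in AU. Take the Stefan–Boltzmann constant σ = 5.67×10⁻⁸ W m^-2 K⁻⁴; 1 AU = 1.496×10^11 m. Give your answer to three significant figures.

The flux needed for this T is 4σT⁴/(1−0.55) = 12150 W m^-2.
From L = 4πd²S, d = √(3.24×10^26/(4π·12150)) = 4.607×10^10 m = 0.3080 AU.

0.308 AU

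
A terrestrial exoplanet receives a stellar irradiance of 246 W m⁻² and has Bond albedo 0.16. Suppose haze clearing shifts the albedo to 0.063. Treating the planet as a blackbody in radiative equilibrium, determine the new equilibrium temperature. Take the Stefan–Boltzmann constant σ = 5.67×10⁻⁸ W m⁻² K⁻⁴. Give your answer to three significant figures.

179 kelvin

New equilibrium: T₂ = [(1−0.063)·246.0/(4σ)]^(1/4) = 178.5 K.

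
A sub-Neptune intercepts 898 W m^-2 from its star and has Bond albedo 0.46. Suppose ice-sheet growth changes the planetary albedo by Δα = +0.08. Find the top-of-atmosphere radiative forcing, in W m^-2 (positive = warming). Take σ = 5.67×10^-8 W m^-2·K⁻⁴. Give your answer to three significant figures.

-18.0 W m^-2

ΔF = −(S/4)Δα = −(898.0/4)×(+0.08) = -17.96 W m^-2.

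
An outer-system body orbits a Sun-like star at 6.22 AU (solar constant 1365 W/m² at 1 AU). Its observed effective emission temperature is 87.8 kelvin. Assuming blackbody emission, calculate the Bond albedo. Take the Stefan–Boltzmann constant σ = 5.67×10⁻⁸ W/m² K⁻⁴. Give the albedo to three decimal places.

By the inverse-square law, S = 1365/6.22² = 35.28 W/m².
Rearranging the radiative balance, α = 1 − 4σT⁴/S.
4σT⁴ = 4·5.67×10⁻⁸·(87.8)⁴ = 13.48 W/m².
1−α = 13.48/35.28 = 0.3820, so α = 0.6180.

0.618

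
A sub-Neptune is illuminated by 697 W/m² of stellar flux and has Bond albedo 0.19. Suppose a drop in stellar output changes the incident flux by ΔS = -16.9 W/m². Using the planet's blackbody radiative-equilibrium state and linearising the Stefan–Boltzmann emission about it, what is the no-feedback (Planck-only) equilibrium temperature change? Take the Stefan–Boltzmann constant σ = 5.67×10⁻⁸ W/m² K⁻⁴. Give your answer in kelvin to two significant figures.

-1.4 kelvin

The baseline emission temperature is T_e = 223.4 K.
TOA radiative forcing: ΔF = (1−α)ΔS/4 = 0.81·(-16.9)/4 = -3.422 W/m².
Planck response: λ_P = 4σT_e³ = 4·5.67×10⁻⁸·(223.4)³ = 2.528 W/m²/K.
Hence the no-feedback warming is ΔF/(4σT_e³) = -1.35 K.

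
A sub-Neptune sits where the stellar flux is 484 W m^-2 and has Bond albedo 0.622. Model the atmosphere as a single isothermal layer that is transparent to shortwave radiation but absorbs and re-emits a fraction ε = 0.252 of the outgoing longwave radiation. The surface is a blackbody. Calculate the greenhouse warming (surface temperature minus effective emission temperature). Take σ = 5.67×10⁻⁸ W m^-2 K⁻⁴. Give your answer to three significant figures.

5.77 K

Effective emission temperature (TOA balance): σT_e⁴ = S(1−α)/4 = 45.74 W m^-2 → T_e = 168.5 K.
The surface balance (absorbed SW + ε·downward IR = σT_s⁴) with T_a⁴ = T_s⁴/2 reduces to T_s = T_e·[2/(2−ε)]^¼ = 174.3 K.
T_s − T_e = 174.3 − 168.5 = 5.771 K.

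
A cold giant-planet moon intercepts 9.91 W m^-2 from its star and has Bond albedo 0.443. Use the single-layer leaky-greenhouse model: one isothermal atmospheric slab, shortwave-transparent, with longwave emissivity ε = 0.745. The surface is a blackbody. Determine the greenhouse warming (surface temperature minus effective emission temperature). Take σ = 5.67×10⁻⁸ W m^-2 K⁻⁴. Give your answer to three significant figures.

Effective emission temperature (TOA balance): σT_e⁴ = S(1−α)/4 = 1.380 W m^-2 → T_e = 70.24 K.
Surface balance with a leaky layer gives σT_s⁴ = σT_e⁴·2/(2−ε), so T_s = T_e·[2/(2−0.745)]^(1/4) = 78.92 K.
The atmosphere warms the surface by 8.679 K.

8.68 K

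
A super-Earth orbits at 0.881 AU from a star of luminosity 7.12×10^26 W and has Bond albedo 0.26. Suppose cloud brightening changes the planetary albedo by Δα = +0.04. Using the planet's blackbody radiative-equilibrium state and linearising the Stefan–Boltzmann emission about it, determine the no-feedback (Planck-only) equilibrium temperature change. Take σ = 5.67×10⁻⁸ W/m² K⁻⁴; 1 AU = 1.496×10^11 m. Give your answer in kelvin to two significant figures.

-4.3 kelvin

Orbital distance: d = 0.881 AU = 1.318×10^11 m.
S = L/(4πd²) = 3262 W/m².
Reference equilibrium: T_e = [S(1−α)/(4σ)]^(1/4) = 321.2 K.
ΔF = −(S/4)Δα = −(3262/4)×(+0.04) = -32.62 W/m².
Planck response: λ_P = 4σT_e³ = 4·5.67×10⁻⁸·(321.2)³ = 7.515 W/m²/K.
So ΔT₀ = -32.62/7.515 = -4.34 K.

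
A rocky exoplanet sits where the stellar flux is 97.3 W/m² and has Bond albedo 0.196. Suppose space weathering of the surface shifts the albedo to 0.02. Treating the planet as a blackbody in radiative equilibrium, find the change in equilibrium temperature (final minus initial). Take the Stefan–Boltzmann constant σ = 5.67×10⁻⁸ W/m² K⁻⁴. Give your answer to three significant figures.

Before: T₁ = [97.30·0.804/(4σ)]^(1/4) = 136.3 K.
Final:   T₂ = [S(1−0.02)/(4σ)]^(1/4) = 143.2 K.
Change: 143.2 − 136.3 = 6.914 K.

6.91 K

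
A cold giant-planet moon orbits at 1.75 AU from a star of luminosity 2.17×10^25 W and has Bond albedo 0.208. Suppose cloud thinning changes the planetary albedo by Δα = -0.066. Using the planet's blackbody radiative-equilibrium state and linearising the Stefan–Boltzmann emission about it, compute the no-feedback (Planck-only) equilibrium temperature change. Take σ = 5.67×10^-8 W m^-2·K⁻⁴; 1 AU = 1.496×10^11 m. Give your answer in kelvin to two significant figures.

Orbital distance: d = 1.75 AU = 2.618×10^11 m.
Flux at the orbit: S = L/(4πd²) = 2.17×10^25/(4π·(2.62×10^11)²) = 25.19 W m^-2.
Unperturbed T_e = [25.19·(1−0.208)/(4σ)]^¼ = 96.85 K.
TOA radiative forcing: ΔF = −S·Δα/4 = −25.19·(-0.066)/4 = 0.4157 W m^-2.
Planck response: λ_P = 4σT_e³ = 4·5.67×10⁻⁸·(96.85)³ = 0.2060 W m^-2/K.
So ΔT₀ = 0.4157/0.2060 = 2.02 K.

2.0 K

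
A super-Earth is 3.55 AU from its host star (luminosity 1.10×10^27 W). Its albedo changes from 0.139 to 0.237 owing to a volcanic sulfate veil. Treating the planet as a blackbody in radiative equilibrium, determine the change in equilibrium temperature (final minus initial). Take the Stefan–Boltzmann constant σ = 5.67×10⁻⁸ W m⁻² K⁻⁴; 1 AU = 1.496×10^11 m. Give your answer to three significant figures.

-5.51 K

d = 3.55 × 1.496×10^11 m = 5.311×10^11 m.
Spreading L over a sphere of radius d: S = 1.10×10^27/(4π·5.31×10^11²) = 310.4 W m⁻².
Before: T₁ = [310.4·0.861/(4σ)]^(1/4) = 185.3 K.
Final:   T₂ = [S(1−0.237)/(4σ)]^(1/4) = 179.8 K.
ΔT = T₂ − T₁ = -5.513 K.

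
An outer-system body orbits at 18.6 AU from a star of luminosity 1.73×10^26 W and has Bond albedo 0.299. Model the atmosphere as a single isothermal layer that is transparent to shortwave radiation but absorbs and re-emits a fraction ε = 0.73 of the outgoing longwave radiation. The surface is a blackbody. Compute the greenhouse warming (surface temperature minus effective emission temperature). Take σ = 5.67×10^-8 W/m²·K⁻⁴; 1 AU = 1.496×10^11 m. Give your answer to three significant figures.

5.82 kelvin

Orbital distance: d = 18.6 AU = 2.783×10^12 m.
Spreading L over a sphere of radius d: S = 1.73×10^26/(4π·2.78×10^12²) = 1.778 W/m².
At the top of the atmosphere, σT_e⁴ = S(1−α)/4 = 0.3116 W/m², giving T_e = 48.42 K.
Surface balance with a leaky layer gives σT_s⁴ = σT_e⁴·2/(2−ε), so T_s = T_e·[2/(2−0.73)]^(1/4) = 54.24 K.
T_s − T_e = 54.24 − 48.42 = 5.821 K.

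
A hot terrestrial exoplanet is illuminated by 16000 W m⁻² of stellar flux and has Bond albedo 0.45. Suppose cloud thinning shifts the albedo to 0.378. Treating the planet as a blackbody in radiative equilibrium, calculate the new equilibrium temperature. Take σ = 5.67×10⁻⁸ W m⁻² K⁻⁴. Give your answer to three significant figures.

458 K

With the new albedo, S(1−α₂)/4 = 2488 W m⁻², so T₂ = 457.7 K.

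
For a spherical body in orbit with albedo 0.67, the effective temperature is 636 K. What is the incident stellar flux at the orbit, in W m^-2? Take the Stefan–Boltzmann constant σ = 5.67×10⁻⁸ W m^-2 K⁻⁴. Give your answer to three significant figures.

Invert the energy balance for S: S = 4σT⁴/(1−α).
σT⁴ = 5.67×10⁻⁸·(636)⁴ = 9277 W m^-2.
So S = 4×9277/(1−0.67) = 1.124×10^5 W m^-2.

1.12×10^5 W m^-2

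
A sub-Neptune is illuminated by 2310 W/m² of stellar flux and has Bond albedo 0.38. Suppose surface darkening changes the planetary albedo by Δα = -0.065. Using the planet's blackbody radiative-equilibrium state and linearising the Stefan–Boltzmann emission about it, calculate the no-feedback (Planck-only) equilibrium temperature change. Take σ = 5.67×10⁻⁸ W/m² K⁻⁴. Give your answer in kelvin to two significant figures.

7.4 K

Reference equilibrium: T_e = [S(1−α)/(4σ)]^(1/4) = 281.9 K.
TOA radiative forcing: ΔF = −S·Δα/4 = −2310·(-0.065)/4 = 37.54 W/m².
The Planck feedback parameter is 4σT_e³ = 5.081 W/m²/K.
So ΔT₀ = 37.54/5.081 = 7.39 K.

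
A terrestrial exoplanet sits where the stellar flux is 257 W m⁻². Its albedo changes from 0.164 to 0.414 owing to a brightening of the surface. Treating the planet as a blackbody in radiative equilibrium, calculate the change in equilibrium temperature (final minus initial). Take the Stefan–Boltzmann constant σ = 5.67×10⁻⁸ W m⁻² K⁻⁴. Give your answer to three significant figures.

-14.9 kelvin

Initial: T₁ = [S(1−0.164)/(4σ)]^(1/4) = 175.4 K.
After:  T₂ = [257.0·0.586/(4σ)]^(1/4) = 160.5 K.
Change: 160.5 − 175.4 = -14.91 K.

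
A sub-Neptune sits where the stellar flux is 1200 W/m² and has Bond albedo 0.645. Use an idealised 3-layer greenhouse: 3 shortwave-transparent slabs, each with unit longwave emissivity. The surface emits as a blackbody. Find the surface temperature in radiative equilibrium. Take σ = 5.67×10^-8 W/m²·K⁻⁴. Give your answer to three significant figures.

Top-of-atmosphere balance: σT_e⁴ = S(1−α)/4 = 106.5 W/m² → T_e = 208.2 K.
Layer-by-layer balance gives σT_s⁴ = (N+1)σT_e⁴, so T_s = 4^¼·208.2 = 294.4 K.

294 K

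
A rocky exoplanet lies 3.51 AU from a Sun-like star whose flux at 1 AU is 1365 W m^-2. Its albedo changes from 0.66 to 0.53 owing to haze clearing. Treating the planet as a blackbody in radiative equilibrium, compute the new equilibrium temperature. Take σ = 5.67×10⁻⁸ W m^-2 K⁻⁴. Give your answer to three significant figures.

123 K

Irradiance scales as 1/d², so S = 1365 W m^-2 × (1/3.51)² = 110.8 W m^-2.
T₂ = [S(1−α₂)/(4σ)]^(1/4) = [110.8·0.47/(4σ)]^(1/4) = 123.1 K.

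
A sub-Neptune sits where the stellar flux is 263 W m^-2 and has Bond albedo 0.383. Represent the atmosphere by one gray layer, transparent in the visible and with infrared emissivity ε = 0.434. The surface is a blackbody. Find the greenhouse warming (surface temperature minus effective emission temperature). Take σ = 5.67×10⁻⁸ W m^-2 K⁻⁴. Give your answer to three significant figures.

At the top of the atmosphere, σT_e⁴ = S(1−α)/4 = 40.57 W m^-2, giving T_e = 163.5 K.
For a single slab of emissivity ε, T_s⁴ = 2T_e⁴/(2−ε); thus T_s = 163.5·(1.277)^(1/4) = 173.9 K.
T_s − T_e = 173.9 − 163.5 = 10.31 K.

10.3 K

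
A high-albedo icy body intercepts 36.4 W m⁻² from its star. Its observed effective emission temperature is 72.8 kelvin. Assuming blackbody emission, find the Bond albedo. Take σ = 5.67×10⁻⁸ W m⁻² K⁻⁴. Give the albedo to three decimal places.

Rearranging the radiative balance, α = 1 − 4σT⁴/S.
σT⁴ = 1.593 W m⁻², so 4σT⁴ = 6.370 W m⁻².
Hence α = 1 − 6.370/36.40 = 0.8250.

0.825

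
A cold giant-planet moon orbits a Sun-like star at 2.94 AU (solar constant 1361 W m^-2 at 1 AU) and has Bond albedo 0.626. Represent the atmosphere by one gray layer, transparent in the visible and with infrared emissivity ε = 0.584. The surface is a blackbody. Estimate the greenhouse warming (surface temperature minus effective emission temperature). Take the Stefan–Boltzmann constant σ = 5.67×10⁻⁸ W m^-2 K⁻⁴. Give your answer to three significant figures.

11.4 kelvin

By the inverse-square law, S = 1361/2.94² = 157.5 W m^-2.
The planet radiates to space at T_e = [S(1−α)/(4σ)]^(1/4) = 126.9 K.
Surface balance with a leaky layer gives σT_s⁴ = σT_e⁴·2/(2−ε), so T_s = T_e·[2/(2−0.584)]^(1/4) = 138.4 K.
Greenhouse warming: T_s − T_e = 11.45 K.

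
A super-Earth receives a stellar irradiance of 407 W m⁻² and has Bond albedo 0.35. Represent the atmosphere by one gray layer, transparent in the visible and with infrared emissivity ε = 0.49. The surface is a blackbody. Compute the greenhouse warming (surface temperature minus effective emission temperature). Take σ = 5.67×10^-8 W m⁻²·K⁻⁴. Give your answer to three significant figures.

13.5 K

The planet radiates to space at T_e = [S(1−α)/(4σ)]^(1/4) = 184.8 K.
For a single slab of emissivity ε, T_s⁴ = 2T_e⁴/(2−ε); thus T_s = 184.8·(1.325)^(1/4) = 198.3 K.
T_s − T_e = 198.3 − 184.8 = 13.45 K.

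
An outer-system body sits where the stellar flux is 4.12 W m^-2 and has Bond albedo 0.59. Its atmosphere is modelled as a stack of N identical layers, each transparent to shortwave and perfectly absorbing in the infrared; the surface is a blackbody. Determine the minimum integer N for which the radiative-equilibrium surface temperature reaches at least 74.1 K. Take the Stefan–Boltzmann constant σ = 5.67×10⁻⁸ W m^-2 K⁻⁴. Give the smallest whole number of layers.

4

OLR = S(1−α)/4 = 0.4223 W m^-2; the top layer radiates at T_e = 52.24 K.
Need (N+1)T_e⁴ ≥ T_s⁴, i.e. N+1 ≥ (74.1/52.24)⁴ = 4.048.
The minimum whole number is N = 4.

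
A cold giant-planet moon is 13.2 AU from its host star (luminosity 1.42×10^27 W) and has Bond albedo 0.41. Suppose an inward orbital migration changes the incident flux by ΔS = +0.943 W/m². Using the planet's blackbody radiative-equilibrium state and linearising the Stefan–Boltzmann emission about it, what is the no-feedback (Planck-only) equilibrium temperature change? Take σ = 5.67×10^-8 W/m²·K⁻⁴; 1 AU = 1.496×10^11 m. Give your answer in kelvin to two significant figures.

Orbital distance: d = 13.2 AU = 1.975×10^12 m.
Spreading L over a sphere of radius d: S = 1.42×10^27/(4π·1.97×10^12²) = 28.98 W/m².
Reference equilibrium: T_e = [S(1−α)/(4σ)]^(1/4) = 93.18 K.
TOA radiative forcing: ΔF = (1−α)ΔS/4 = 0.59·(+0.943)/4 = 0.1391 W/m².
The Planck feedback parameter is 4σT_e³ = 0.1835 W/m²/K.
Hence the no-feedback warming is ΔF/(4σT_e³) = 0.758 K.

0.76 K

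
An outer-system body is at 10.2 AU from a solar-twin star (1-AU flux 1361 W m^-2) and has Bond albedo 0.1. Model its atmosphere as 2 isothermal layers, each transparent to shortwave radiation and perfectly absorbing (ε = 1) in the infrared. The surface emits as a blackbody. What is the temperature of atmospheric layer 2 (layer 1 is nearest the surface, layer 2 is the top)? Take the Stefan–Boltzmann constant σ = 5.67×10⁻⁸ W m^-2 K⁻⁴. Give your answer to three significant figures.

84.9 K

Flux at the orbit: S = 1361/(10.2)² = 13.08 W m^-2.
Top-of-atmosphere balance: σT_e⁴ = S(1−α)/4 = 2.943 W m^-2 → T_e = 84.88 K.
The net upward flux σT_e⁴ is constant between every pair of levels, so T_k⁴ = (N+1−k)T_e⁴.
T_2 = (1)^(1/4)·84.88 = 84.88 K.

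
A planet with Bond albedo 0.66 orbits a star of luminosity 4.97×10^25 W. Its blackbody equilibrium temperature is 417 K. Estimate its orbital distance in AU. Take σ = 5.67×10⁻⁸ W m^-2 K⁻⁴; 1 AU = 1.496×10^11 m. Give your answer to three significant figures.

Required flux: S = 4σT⁴/(1−α) = 20170 W m^-2.
Then d = [L/(4πS)]^(1/2) = 1.400×10^10 m, i.e. 0.09360 AU.

0.0936 AU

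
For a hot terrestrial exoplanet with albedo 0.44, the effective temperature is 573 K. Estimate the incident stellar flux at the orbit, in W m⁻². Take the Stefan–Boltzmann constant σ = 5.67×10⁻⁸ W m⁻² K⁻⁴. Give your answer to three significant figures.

Invert the energy balance for S: S = 4σT⁴/(1−α).
σT⁴ = 5.67×10⁻⁸·(573)⁴ = 6112 W m⁻².
S = 4·6112/0.56 = 43660 W m⁻².

43700 W m⁻²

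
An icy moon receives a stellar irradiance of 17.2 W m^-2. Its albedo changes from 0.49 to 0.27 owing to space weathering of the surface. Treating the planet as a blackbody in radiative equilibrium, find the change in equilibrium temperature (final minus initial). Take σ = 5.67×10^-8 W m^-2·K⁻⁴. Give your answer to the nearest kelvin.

Before: T₁ = [17.20·0.51/(4σ)]^(1/4) = 78.86 K.
With α = 0.27, T₂ = 86.26 K.
Change: 86.26 − 78.86 = 7.397 K.

7 K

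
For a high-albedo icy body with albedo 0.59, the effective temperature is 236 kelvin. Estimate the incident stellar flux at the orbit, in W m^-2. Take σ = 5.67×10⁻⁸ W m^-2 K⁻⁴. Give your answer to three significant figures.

Invert the energy balance for S: S = 4σT⁴/(1−α).
The emitted flux is σT⁴ = 175.9 W m^-2.
So S = 4×175.9/(1−0.59) = 1716 W m^-2.

1720 W m^-2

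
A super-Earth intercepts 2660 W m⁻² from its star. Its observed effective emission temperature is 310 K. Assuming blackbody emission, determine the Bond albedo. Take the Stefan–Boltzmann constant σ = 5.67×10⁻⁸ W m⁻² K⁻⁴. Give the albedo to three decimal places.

Rearranging the radiative balance, α = 1 − 4σT⁴/S.
4σT⁴ = 4·5.67×10⁻⁸·(310)⁴ = 2095 W m⁻².
1−α = 2095/2660 = 0.7874, so α = 0.2126.

0.213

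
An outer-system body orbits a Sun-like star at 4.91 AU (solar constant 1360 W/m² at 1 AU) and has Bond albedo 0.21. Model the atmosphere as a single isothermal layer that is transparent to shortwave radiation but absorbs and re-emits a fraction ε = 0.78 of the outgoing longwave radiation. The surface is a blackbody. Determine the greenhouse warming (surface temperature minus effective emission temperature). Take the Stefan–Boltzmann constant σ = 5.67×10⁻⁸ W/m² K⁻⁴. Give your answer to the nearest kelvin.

16 kelvin

By the inverse-square law, S = 1360/4.91² = 56.41 W/m².
Effective emission temperature (TOA balance): σT_e⁴ = S(1−α)/4 = 11.14 W/m² → T_e = 118.4 K.
For a single slab of emissivity ε, T_s⁴ = 2T_e⁴/(2−ε); thus T_s = 118.4·(1.639)^(1/4) = 134.0 K.
The atmosphere warms the surface by 15.57 K.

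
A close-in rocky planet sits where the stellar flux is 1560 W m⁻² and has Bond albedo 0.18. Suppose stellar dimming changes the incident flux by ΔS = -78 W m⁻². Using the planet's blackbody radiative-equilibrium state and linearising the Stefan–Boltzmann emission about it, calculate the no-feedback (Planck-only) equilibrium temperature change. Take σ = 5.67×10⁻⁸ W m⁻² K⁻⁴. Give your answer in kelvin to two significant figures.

-3.4 K

The baseline emission temperature is T_e = 274.0 K.
Only a fraction (1−α) is absorbed and it's spread over 4πR², so ΔF = (1−α)ΔS/4 = -15.99 W m⁻².
Planck response: λ_P = 4σT_e³ = 4·5.67×10⁻⁸·(274.0)³ = 4.668 W m⁻²/K.
So ΔT₀ = -15.99/4.668 = -3.43 K.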